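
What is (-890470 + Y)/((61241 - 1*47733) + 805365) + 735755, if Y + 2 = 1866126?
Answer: 602490879769/818873 ≈ 7.3576e+5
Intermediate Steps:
Y = 1866124 (Y = -2 + 1866126 = 1866124)
(-890470 + Y)/((61241 - 1*47733) + 805365) + 735755 = (-890470 + 1866124)/((61241 - 1*47733) + 805365) + 735755 = 975654/((61241 - 47733) + 805365) + 735755 = 975654/(13508 + 805365) + 735755 = 975654/818873 + 735755 = 602490879769/818873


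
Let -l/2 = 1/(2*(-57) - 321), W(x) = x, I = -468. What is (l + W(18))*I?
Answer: -1221792/145 ≈ -8426.2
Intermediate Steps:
l = 2/435 (l = -2/(2*(-57) - 321) = -2/(-114 - 321) = -2/(-435) = -2*(-1/435) = 2/435 ≈ 0.0045977)
(l + W(18))*I = (2/435 + 18)*(-468) = (7832/435)*(-468) = -1221792/145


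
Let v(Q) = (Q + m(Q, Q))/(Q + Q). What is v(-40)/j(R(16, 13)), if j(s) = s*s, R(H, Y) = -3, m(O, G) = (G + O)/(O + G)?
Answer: 13/240 ≈ 0.054167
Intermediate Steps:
m(O, G) = 1 (m(O, G) = (G + O)/(G + O) = 1)
j(s) = s²
v(Q) = (1 + Q)/(2*Q) (v(Q) = (Q + 1)/(Q + Q) = (1 + Q)/((2*Q)) = (1 + Q)*(1/(2*Q)) = (1 + Q)/(2*Q))
v(-40)/j(R(16, 13)) = ((½)*(1 - 40)/(-40))/((-3)²) = ((½)*(-1/40)*(-39))/9 = (39/80)*(⅑) = 13/240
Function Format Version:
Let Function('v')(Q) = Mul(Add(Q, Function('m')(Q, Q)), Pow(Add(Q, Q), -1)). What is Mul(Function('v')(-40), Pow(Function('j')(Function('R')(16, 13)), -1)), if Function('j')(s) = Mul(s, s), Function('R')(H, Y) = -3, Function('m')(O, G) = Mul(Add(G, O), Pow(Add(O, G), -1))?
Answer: Rational(13, 240) ≈ 0.054167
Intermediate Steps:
Function('m')(O, G) = 1 (Function('m')(O, G) = Mul(Add(G, O), Pow(Add(G, O), -1)) = 1)
Function('j')(s) = Pow(s, 2)
Function('v')(Q) = Mul(Rational(1, 2), Pow(Q, -1), Add(1, Q)) (Function('v')(Q) = Mul(Add(Q, 1), Pow(Add(Q, Q), -1)) = Mul(Add(1, Q), Pow(Mul(2, Q), -1)) = Mul(Add(1, Q), Mul(Rational(1, 2), Pow(Q, -1))) = Mul(Rational(1, 2), Pow(Q, -1), Add(1, Q)))
Mul(Function('v')(-40), Pow(Function('j')(Function('R')(16, 13)), -1)) = Mul(Mul(Rational(1, 2), Pow(-40, -1), Add(1, -40)), Pow(Pow(-3, 2), -1)) = Mul(Mul(Rational(1, 2), Rational(-1, 40), -39), Pow(9, -1)) = Mul(Rational(39, 80), Rational(1, 9)) = Rational(13, 240)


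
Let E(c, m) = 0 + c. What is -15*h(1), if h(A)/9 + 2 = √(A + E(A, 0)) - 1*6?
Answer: 1080 - 135*√2 ≈ 889.08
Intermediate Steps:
E(c, m) = c
h(A) = -72 + 9*√2*√A (h(A) = -18 + 9*(√(A + A) - 1*6) = -18 + 9*(√(2*A) - 6) = -18 + 9*(√2*√A - 6) = -18 + 9*(-6 + √2*√A) = -18 + (-54 + 9*√2*√A) = -72 + 9*√2*√A)
-15*h(1) = -15*(-72 + 9*√2*√1) = -15*(-72 + 9*√2*1) = -15*(-72 + 9*√2) = 1080 - 135*√2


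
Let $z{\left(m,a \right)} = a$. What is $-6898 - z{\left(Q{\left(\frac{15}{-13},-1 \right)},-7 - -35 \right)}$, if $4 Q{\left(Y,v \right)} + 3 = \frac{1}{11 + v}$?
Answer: $-6926$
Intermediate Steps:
$Q{\left(Y,v \right)} = - \frac{3}{4} + \frac{1}{4 \left(11 + v\right)}$
$-6898 - z{\left(Q{\left(\frac{15}{-13},-1 \right)},-7 - -35 \right)} = -6898 - \left(-7 - -35\right) = -6898 - \left(-7 + 35\right) = -6898 - 28 = -6926$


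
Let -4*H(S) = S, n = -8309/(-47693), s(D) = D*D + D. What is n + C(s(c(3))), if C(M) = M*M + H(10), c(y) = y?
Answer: 13513737/95386 ≈ 141.67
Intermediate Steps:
s(D) = D + D**2 (s(D) = D**2 + D = D + D**2)
n = 8309/47693 (n = -8309*(-1/47693) = 8309/47693 ≈ 0.17422)
H(S) = -S/4
C(M) = -5/2 + M**2 (C(M) = M*M - 1/4*10 = M**2 - 5/2 = -5/2 + M**2)
n + C(s(c(3))) = 8309/47693 + (-5/2 + (3*(1 + 3))**2) = 8309/47693 + (-5/2 + (3*4)**2) = 8309/47693 + (-5/2 + 12**2) = 8309/47693 + (-5/2 + 144) = 8309/47693 + 283/2 = 13513737/95386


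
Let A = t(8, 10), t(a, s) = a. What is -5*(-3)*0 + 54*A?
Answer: 432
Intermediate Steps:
A = 8
-5*(-3)*0 + 54*A = -5*(-3)*0 + 54*8 = 15*0 + 432 = 0 + 432 = 432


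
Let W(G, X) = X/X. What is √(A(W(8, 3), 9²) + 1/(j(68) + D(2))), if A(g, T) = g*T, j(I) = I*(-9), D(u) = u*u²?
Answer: √7387373/302 ≈ 8.9999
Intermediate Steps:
W(G, X) = 1
D(u) = u³
j(I) = -9*I
A(g, T) = T*g
√(A(W(8, 3), 9²) + 1/(j(68) + D(2))) = √(9²*1 + 1/(-9*68 + 2³)) = √(81*1 + 1/(-612 + 8)) = √(81 + 1/(-604)) = √(81 - 1/604) = √(48923/604) = √7387373/302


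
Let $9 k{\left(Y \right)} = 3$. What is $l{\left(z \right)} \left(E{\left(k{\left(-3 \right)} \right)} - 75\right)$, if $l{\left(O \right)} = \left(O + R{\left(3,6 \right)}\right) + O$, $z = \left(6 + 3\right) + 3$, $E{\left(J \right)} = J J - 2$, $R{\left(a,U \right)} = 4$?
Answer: $- \frac{19376}{9} \approx -2152.9$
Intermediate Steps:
$k{\left(Y \right)} = \frac{1}{3}$ ($k{\left(Y \right)} = \frac{1}{9} \cdot 3 = \frac{1}{3}$)
$E{\left(J \right)} = -2 + J^{2}$ ($E{\left(J \right)} = J^{2} - 2 = -2 + J^{2}$)
$z = 12$ ($z = 9 + 3 = 12$)
$l{\left(O \right)} = 4 + 2 O$ ($l{\left(O \right)} = \left(O + 4\right) + O = \left(4 + O\right) + O = 4 + 2 O$)
$l{\left(z \right)} \left(E{\left(k{\left(-3 \right)} \right)} - 75\right) = \left(4 + 2 \cdot 12\right) \left(\left(-2 + \left(\frac{1}{3}\right)^{2}\right) - 75\right) = \left(4 + 24\right) \left(\left(-2 + \frac{1}{9}\right) - 75\right) = 28 \left(- \frac{17}{9} - 75\right) = 28 \left(- \frac{692}{9}\right) = - \frac{19376}{9}$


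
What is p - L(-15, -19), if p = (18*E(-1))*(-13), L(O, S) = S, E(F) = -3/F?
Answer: -683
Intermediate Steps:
p = -702 (p = (18*(-3/(-1)))*(-13) = (18*(-3*(-1)))*(-13) = (18*3)*(-13) = 54*(-13) = -702)
p - L(-15, -19) = -702 - 1*(-19) = -702 + 19 = -683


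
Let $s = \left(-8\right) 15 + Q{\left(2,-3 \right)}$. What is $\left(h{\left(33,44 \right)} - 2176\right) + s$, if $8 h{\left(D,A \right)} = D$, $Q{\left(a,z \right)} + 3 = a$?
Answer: $- \frac{18343}{8} \approx -2292.9$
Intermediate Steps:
$Q{\left(a,z \right)} = -3 + a$
$h{\left(D,A \right)} = \frac{D}{8}$
$s = -121$ ($s = \left(-8\right) 15 + \left(-3 + 2\right) = -120 - 1 = -121$)
$\left(h{\left(33,44 \right)} - 2176\right) + s = \left(\frac{1}{8} \cdot 33 - 2176\right) - 121 = \left(\frac{33}{8} - 2176\right) - 121 = - \frac{17375}{8} - 121 = - \frac{18343}{8}$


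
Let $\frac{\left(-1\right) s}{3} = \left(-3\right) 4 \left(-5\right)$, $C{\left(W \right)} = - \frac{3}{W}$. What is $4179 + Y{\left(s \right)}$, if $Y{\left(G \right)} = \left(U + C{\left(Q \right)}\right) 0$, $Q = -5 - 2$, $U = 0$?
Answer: $4179$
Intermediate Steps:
$Q = -7$
$s = -180$ ($s = - 3 \left(-3\right) 4 \left(-5\right) = - 3 \left(\left(-12\right) \left(-5\right)\right) = \left(-3\right) 60 = -180$)
$Y{\left(G \right)} = 0$ ($Y{\left(G \right)} = \left(0 - \frac{3}{-7}\right) 0 = \left(0 - - \frac{3}{7}\right) 0 = \left(0 + \frac{3}{7}\right) 0 = \frac{3}{7} \cdot 0 = 0$)
$4179 + Y{\left(s \right)} = 4179 + 0 = 4179$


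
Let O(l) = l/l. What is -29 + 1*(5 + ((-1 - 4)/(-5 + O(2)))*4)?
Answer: -19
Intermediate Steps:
O(l) = 1
-29 + 1*(5 + ((-1 - 4)/(-5 + O(2)))*4) = -29 + 1*(5 + ((-1 - 4)/(-5 + 1))*4) = -29 + 1*(5 - 5/(-4)*4) = -29 + 1*(5 - 5*(-1/4)*4) = -29 + 1*(5 + (5/4)*4) = -29 + 1*(5 + 5) = -29 + 1*10 = -29 + 10 = -19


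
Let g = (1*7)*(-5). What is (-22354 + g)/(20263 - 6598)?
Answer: -7463/4555 ≈ -1.6384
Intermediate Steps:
g = -35 (g = 7*(-5) = -35)
(-22354 + g)/(20263 - 6598) = (-22354 - 35)/(20263 - 6598) = -22389/13665 = -22389*1/13665 = -7463/4555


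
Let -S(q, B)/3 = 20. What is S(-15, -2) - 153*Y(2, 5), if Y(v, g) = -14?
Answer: 2082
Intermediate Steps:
S(q, B) = -60 (S(q, B) = -3*20 = -60)
S(-15, -2) - 153*Y(2, 5) = -60 - 153*(-14) = -60 + 2142 = 2082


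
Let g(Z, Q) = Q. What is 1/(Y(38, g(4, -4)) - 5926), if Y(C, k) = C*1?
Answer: -1/5888 ≈ -0.00016984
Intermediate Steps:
Y(C, k) = C
1/(Y(38, g(4, -4)) - 5926) = 1/(38 - 5926) = 1/(-5888) = -1/5888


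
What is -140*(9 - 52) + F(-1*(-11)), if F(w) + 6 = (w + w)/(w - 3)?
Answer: 24067/4 ≈ 6016.8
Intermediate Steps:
F(w) = -6 + 2*w/(-3 + w) (F(w) = -6 + (w + w)/(w - 3) = -6 + (2*w)/(-3 + w) = -6 + 2*w/(-3 + w))
-140*(9 - 52) + F(-1*(-11)) = -140*(9 - 52) + 2*(9 - (-2)*(-11))/(-3 - 1*(-11)) = -140*(-43) + 2*(9 - 2*11)/(-3 + 11) = 6020 + 2*(9 - 22)/8 = 6020 + 2*(⅛)*(-13) = 6020 - 13/4 = 24067/4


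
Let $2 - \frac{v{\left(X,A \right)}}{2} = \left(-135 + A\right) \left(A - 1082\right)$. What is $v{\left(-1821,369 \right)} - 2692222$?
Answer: $-2358534$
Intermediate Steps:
$v{\left(X,A \right)} = 4 - 2 \left(-1082 + A\right) \left(-135 + A\right)$ ($v{\left(X,A \right)} = 4 - 2 \left(-135 + A\right) \left(A - 1082\right) = 4 - 2 \left(-135 + A\right) \left(-1082 + A\right) = 4 - 2 \left(-1082 + A\right) \left(-135 + A\right)$)
$v{\left(-1821,369 \right)} - 2692222 = \left(-292136 - 2 \cdot 369^{2} + 2434 \cdot 369\right) - 2692222 = \left(-292136 - 272322 + 898146\right) - 2692222 = 333688 - 2692222 = -2358534$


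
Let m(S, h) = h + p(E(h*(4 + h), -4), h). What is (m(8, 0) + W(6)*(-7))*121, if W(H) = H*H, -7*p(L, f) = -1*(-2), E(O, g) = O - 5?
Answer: -213686/7 ≈ -30527.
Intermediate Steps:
E(O, g) = -5 + O
p(L, f) = -2/7 (p(L, f) = -(-1)*(-2)/7 = -1/7*2 = -2/7)
W(H) = H**2
m(S, h) = -2/7 + h (m(S, h) = h - 2/7 = -2/7 + h)
(m(8, 0) + W(6)*(-7))*121 = ((-2/7 + 0) + 6**2*(-7))*121 = (-2/7 + 36*(-7))*121 = (-2/7 - 252)*121 = -1766/7*121 = -213686/7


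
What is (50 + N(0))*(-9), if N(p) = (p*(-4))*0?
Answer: -450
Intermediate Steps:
N(p) = 0 (N(p) = -4*p*0 = 0)
(50 + N(0))*(-9) = (50 + 0)*(-9) = 50*(-9) = -450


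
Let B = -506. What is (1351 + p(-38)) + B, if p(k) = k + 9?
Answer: 816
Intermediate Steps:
p(k) = 9 + k
(1351 + p(-38)) + B = (1351 + (9 - 38)) - 506 = (1351 - 29) - 506 = 1322 - 506 = 816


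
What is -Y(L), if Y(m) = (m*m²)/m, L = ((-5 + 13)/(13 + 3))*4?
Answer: -4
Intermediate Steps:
L = 2 (L = (8/16)*4 = (8*(1/16))*4 = (½)*4 = 2)
Y(m) = m² (Y(m) = m³/m = m²)
-Y(L) = -1*2² = -1*4 = -4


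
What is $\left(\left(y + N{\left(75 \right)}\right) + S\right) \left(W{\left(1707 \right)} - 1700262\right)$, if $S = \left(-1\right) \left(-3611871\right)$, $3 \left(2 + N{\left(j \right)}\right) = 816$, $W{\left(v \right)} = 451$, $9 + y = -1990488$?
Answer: $-2756488309284$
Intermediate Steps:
$y = -1990497$ ($y = -9 - 1990488 = -1990497$)
$N{\left(j \right)} = 270$ ($N{\left(j \right)} = -2 + \frac{1}{3} \cdot 816 = -2 + 272 = 270$)
$S = 3611871$
$\left(\left(y + N{\left(75 \right)}\right) + S\right) \left(W{\left(1707 \right)} - 1700262\right) = \left(\left(-1990497 + 270\right) + 3611871\right) \left(451 - 1700262\right) = \left(-1990227 + 3611871\right) \left(-1699811\right) = 1621644 \left(-1699811\right) = -2756488309284$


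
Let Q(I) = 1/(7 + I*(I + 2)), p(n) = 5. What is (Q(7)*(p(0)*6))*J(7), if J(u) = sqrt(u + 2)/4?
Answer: 9/28 ≈ 0.32143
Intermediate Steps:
J(u) = sqrt(2 + u)/4 (J(u) = sqrt(2 + u)*(1/4) = sqrt(2 + u)/4)
Q(I) = 1/(7 + I*(2 + I))
(Q(7)*(p(0)*6))*J(7) = ((5*6)/(7 + 7**2 + 2*7))*(sqrt(2 + 7)/4) = (30/(7 + 49 + 14))*(sqrt(9)/4) = (30/70)*((1/4)*3) = ((1/70)*30)*(3/4) = (3/7)*(3/4) = 9/28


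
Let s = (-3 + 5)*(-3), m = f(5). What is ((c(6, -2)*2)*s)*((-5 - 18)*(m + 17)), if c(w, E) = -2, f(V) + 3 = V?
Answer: -10488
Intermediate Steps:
f(V) = -3 + V
m = 2 (m = -3 + 5 = 2)
s = -6 (s = 2*(-3) = -6)
((c(6, -2)*2)*s)*((-5 - 18)*(m + 17)) = (-2*2*(-6))*((-5 - 18)*(2 + 17)) = (-4*(-6))*(-23*19) = 24*(-437) = -10488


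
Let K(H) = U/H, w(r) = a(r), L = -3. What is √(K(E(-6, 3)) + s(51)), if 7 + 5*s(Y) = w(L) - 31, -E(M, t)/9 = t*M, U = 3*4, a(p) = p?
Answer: I*√16455/45 ≈ 2.8506*I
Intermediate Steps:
w(r) = r
U = 12
E(M, t) = -9*M*t (E(M, t) = -9*t*M = -9*M*t)
s(Y) = -41/5 (s(Y) = -7/5 + (-3 - 31)/5 = -7/5 + (⅕)*(-34) = -7/5 - 34/5 = -41/5)
K(H) = 12/H
√(K(E(-6, 3)) + s(51)) = √(12/((-9*(-6)*3)) - 41/5) = √(12/162 - 41/5) = √(12*(1/162) - 41/5) = √(2/27 - 41/5) = √(-1097/135) = I*√16455/45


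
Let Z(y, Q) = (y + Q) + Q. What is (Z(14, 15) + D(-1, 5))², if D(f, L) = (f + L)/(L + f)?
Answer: 2025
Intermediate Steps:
Z(y, Q) = y + 2*Q (Z(y, Q) = (Q + y) + Q = y + 2*Q)
D(f, L) = 1 (D(f, L) = (L + f)/(L + f) = 1)
(Z(14, 15) + D(-1, 5))² = ((14 + 2*15) + 1)² = ((14 + 30) + 1)² = (44 + 1)² = 45² = 2025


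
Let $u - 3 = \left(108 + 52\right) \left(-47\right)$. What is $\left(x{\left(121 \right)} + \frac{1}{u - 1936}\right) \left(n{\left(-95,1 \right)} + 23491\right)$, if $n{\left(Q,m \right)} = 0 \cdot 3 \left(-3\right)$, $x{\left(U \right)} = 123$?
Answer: $\frac{27313408538}{9453} \approx 2.8894 \cdot 10^{6}$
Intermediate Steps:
$u = -7517$ ($u = 3 + \left(108 + 52\right) \left(-47\right) = 3 + 160 \left(-47\right) = 3 - 7520 = -7517$)
$n{\left(Q,m \right)} = 0$ ($n{\left(Q,m \right)} = 0 \left(-3\right) = 0$)
$\left(x{\left(121 \right)} + \frac{1}{u - 1936}\right) \left(n{\left(-95,1 \right)} + 23491\right) = \left(123 + \frac{1}{-7517 - 1936}\right) \left(0 + 23491\right) = \left(123 + \frac{1}{-9453}\right) 23491 = \left(123 - \frac{1}{9453}\right) 23491 = \frac{1162718}{9453} \cdot 23491 = \frac{27313408538}{9453}$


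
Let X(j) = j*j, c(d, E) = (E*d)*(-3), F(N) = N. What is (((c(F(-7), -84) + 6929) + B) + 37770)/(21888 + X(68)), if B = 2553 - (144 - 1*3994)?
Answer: 24669/13256 ≈ 1.8610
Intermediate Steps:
c(d, E) = -3*E*d
X(j) = j²
B = 6403 (B = 2553 - (144 - 3994) = 2553 - 1*(-3850) = 2553 + 3850 = 6403)
(((c(F(-7), -84) + 6929) + B) + 37770)/(21888 + X(68)) = (((-3*(-84)*(-7) + 6929) + 6403) + 37770)/(21888 + 68²) = (((-1764 + 6929) + 6403) + 37770)/(21888 + 4624) = ((5165 + 6403) + 37770)/26512 = (11568 + 37770)*(1/26512) = 49338*(1/26512) = 24669/13256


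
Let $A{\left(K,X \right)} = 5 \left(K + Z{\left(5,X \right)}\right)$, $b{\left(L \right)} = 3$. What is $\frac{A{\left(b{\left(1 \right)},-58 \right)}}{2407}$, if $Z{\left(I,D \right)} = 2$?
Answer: $\frac{25}{2407} \approx 0.010386$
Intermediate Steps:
$A{\left(K,X \right)} = 10 + 5 K$ ($A{\left(K,X \right)} = 5 \left(K + 2\right) = 5 \left(2 + K\right) = 10 + 5 K$)
$\frac{A{\left(b{\left(1 \right)},-58 \right)}}{2407} = \frac{10 + 5 \cdot 3}{2407} = \left(10 + 15\right) \frac{1}{2407} = 25 \cdot \frac{1}{2407} = \frac{25}{2407}$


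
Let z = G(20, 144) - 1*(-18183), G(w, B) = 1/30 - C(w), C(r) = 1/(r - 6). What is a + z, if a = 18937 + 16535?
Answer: 5633771/105 ≈ 53655.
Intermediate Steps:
C(r) = 1/(-6 + r)
G(w, B) = 1/30 - 1/(-6 + w)
a = 35472
z = 1909211/105 (z = (-36 + 20)/(30*(-6 + 20)) - 1*(-18183) = (1/30)*(-16)/14 + 18183 = (1/30)*(1/14)*(-16) + 18183 = -4/105 + 18183 = 1909211/105 ≈ 18183.)
a + z = 35472 + 1909211/105 = 5633771/105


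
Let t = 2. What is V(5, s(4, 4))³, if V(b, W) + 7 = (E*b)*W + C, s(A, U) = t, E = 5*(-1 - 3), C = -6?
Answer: -9663597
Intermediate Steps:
E = -20 (E = 5*(-4) = -20)
s(A, U) = 2
V(b, W) = -13 - 20*W*b (V(b, W) = -7 + ((-20*b)*W - 6) = -7 + (-20*W*b - 6) = -7 + (-6 - 20*W*b) = -13 - 20*W*b)
V(5, s(4, 4))³ = (-13 - 20*2*5)³ = (-13 - 200)³ = (-213)³ = -9663597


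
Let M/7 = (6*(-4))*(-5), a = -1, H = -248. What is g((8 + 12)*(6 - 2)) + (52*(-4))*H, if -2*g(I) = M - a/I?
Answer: 8186239/160 ≈ 51164.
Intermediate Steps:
M = 840 (M = 7*((6*(-4))*(-5)) = 7*(-24*(-5)) = 7*120 = 840)
g(I) = -420 - 1/(2*I) (g(I) = -(840 - (-1)/I)/2 = -(840 + 1/I)/2 = -420 - 1/(2*I))
g((8 + 12)*(6 - 2)) + (52*(-4))*H = (-420 - 1/((6 - 2)*(8 + 12))/2) + (52*(-4))*(-248) = (-420 - 1/(2*(20*4))) - 208*(-248) = (-420 - 1/2/80) + 51584 = (-420 - 1/2*1/80) + 51584 = (-420 - 1/160) + 51584 = -67201/160 + 51584 = 8186239/160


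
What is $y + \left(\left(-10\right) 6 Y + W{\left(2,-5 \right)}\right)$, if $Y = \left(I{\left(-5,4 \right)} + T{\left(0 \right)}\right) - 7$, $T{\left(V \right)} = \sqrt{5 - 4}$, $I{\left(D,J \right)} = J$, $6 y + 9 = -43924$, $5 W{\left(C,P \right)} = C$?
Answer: $- \frac{216053}{30} \approx -7201.8$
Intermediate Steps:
$W{\left(C,P \right)} = \frac{C}{5}$
$y = - \frac{43933}{6}$ ($y = - \frac{3}{2} + \frac{1}{6} \left(-43924\right) = - \frac{3}{2} - \frac{21962}{3} = - \frac{43933}{6} \approx -7322.2$)
$T{\left(V \right)} = 1$ ($T{\left(V \right)} = \sqrt{1} = 1$)
$Y = -2$ ($Y = \left(4 + 1\right) - 7 = 5 - 7 = -2$)
$y + \left(\left(-10\right) 6 Y + W{\left(2,-5 \right)}\right) = - \frac{43933}{6} + \left(\left(-10\right) 6 \left(-2\right) + \frac{1}{5} \cdot 2\right) = - \frac{43933}{6} + \left(\left(-60\right) \left(-2\right) + \frac{2}{5}\right) = - \frac{43933}{6} + \left(120 + \frac{2}{5}\right) = - \frac{43933}{6} + \frac{602}{5} = - \frac{216053}{30}$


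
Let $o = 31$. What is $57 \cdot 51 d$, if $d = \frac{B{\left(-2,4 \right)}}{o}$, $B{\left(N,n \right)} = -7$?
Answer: $- \frac{20349}{31} \approx -656.42$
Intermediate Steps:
$d = - \frac{7}{31} \approx -0.22581$
$57 \cdot 51 d = 57 \cdot 51 \left(- \frac{7}{31}\right) = 2907 \left(- \frac{7}{31}\right) = - \frac{20349}{31}$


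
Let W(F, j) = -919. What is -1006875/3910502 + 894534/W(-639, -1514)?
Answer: -3499002314193/3593751338 ≈ -973.63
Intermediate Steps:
-1006875/3910502 + 894534/W(-639, -1514) = -1006875/3910502 + 894534/(-919) = -1006875*1/3910502 + 894534*(-1/919) = -1006875/3910502 - 894534/919 = -3499002314193/3593751338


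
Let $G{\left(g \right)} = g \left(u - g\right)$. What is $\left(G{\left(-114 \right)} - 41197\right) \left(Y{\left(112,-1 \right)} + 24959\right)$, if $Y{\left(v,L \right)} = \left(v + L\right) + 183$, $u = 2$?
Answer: $-1374293513$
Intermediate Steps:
$Y{\left(v,L \right)} = 183 + L + v$ ($Y{\left(v,L \right)} = \left(L + v\right) + 183 = 183 + L + v$)
$G{\left(g \right)} = g \left(2 - g\right)$
$\left(G{\left(-114 \right)} - 41197\right) \left(Y{\left(112,-1 \right)} + 24959\right) = \left(- 114 \left(2 - -114\right) - 41197\right) \left(\left(183 - 1 + 112\right) + 24959\right) = \left(- 114 \left(2 + 114\right) - 41197\right) \left(294 + 24959\right) = \left(\left(-114\right) 116 - 41197\right) 25253 = \left(-13224 - 41197\right) 25253 = \left(-54421\right) 25253 = -1374293513$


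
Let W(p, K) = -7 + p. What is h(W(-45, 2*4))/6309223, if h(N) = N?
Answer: -52/6309223 ≈ -8.2419e-6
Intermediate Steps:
h(W(-45, 2*4))/6309223 = (-7 - 45)/6309223 = -52*1/6309223 = -52/6309223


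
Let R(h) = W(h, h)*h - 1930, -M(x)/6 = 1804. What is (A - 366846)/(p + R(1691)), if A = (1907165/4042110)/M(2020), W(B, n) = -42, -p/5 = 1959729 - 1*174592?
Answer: 3210034465159321/78741310811690736 ≈ 0.040767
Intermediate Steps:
M(x) = -10824 (M(x) = -6*1804 = -10824)
p = -8925685 (p = -5*(1959729 - 1*174592) = -5*(1959729 - 174592) = -5*1785137 = -8925685)
R(h) = -1930 - 42*h (R(h) = -42*h - 1930 = -1930 - 42*h)
A = -381433/8750359728 (A = (1907165/4042110)/(-10824) = (1907165*(1/4042110))*(-1/10824) = (381433/808422)*(-1/10824) = -381433/8750359728 ≈ -4.3591e-5)
(A - 366846)/(p + R(1691)) = (-381433/8750359728 - 366846)/(-8925685 + (-1930 - 42*1691)) = -3210034465159321/(8750359728*(-8925685 + (-1930 - 71022))) = -3210034465159321/(8750359728*(-8925685 - 72952)) = -3210034465159321/8750359728/(-8998637) = -3210034465159321/8750359728*(-1/8998637) = 3210034465159321/78741310811690736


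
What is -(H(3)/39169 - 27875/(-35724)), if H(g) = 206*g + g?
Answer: -3725821/4679844 ≈ -0.79614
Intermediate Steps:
H(g) = 207*g
-(H(3)/39169 - 27875/(-35724)) = -((207*3)/39169 - 27875/(-35724)) = -(621*(1/39169) - 27875*(-1/35724)) = -(27/1703 + 27875/35724) = -1*3725821/4679844 = -3725821/4679844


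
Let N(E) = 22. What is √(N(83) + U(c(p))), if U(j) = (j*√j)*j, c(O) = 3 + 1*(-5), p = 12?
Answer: √(22 + 4*I*√2) ≈ 4.7284 + 0.59818*I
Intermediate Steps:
c(O) = -2 (c(O) = 3 - 5 = -2)
U(j) = j^(5/2) (U(j) = j^(3/2)*j = j^(5/2))
√(N(83) + U(c(p))) = √(22 + (-2)^(5/2)) = √(22 + 4*I*√2)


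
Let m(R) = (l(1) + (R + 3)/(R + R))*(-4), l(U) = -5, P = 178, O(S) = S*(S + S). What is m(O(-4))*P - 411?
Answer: 22077/8 ≈ 2759.6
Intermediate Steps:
O(S) = 2*S² (O(S) = S*(2*S) = 2*S²)
m(R) = 20 - 2*(3 + R)/R (m(R) = (-5 + (R + 3)/(R + R))*(-4) = (-5 + (3 + R)/((2*R)))*(-4) = (-5 + (3 + R)*(1/(2*R)))*(-4) = (-5 + (3 + R)/(2*R))*(-4) = 20 - 2*(3 + R)/R)
m(O(-4))*P - 411 = (18 - 6/(2*(-4)²))*178 - 411 = (18 - 6/(2*16))*178 - 411 = (18 - 6/32)*178 - 411 = (18 - 6*1/32)*178 - 411 = (18 - 3/16)*178 - 411 = (285/16)*178 - 411 = 25365/8 - 411 = 22077/8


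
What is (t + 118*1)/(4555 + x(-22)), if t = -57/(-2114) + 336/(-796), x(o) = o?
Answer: 49474715/1906969638 ≈ 0.025944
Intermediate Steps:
t = -166233/420686 (t = -57*(-1/2114) + 336*(-1/796) = 57/2114 - 84/199 = -166233/420686 ≈ -0.39515)
(t + 118*1)/(4555 + x(-22)) = (-166233/420686 + 118*1)/(4555 - 22) = (-166233/420686 + 118)/4533 = (49474715/420686)*(1/4533) = 49474715/1906969638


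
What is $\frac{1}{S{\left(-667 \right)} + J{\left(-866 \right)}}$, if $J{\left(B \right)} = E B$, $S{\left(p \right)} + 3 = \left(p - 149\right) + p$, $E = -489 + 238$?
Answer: $\frac{1}{215880} \approx 4.6322 \cdot 10^{-6}$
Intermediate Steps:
$E = -251$
$S{\left(p \right)} = -152 + 2 p$ ($S{\left(p \right)} = -3 + \left(\left(p - 149\right) + p\right) = -3 + \left(\left(-149 + p\right) + p\right) = -3 + \left(-149 + 2 p\right) = -152 + 2 p$)
$J{\left(B \right)} = - 251 B$
$\frac{1}{S{\left(-667 \right)} + J{\left(-866 \right)}} = \frac{1}{\left(-152 + 2 \left(-667\right)\right) - -217366} = \frac{1}{\left(-152 - 1334\right) + 217366} = \frac{1}{-1486 + 217366} = \frac{1}{215880}$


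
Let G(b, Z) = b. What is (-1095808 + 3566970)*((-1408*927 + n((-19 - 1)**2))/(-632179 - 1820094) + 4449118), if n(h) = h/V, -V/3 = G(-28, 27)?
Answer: 566191446979773976660/51497733 ≈ 1.0994e+13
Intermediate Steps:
V = 84 (V = -3*(-28) = 84)
n(h) = h/84
(-1095808 + 3566970)*((-1408*927 + n((-19 - 1)**2))/(-632179 - 1820094) + 4449118) = (-1095808 + 3566970)*((-1408*927 + (-19 - 1)**2/84)/(-632179 - 1820094) + 4449118) = 2471162*((-1305216 + (1/84)*(-20)**2)/(-2452273) + 4449118) = 2471162*((-1305216 + (1/84)*400)*(-1/2452273) + 4449118) = 2471162*((-1305216 + 100/21)*(-1/2452273) + 4449118) = 2471162*(-27409436/21*(-1/2452273) + 4449118) = 2471162*(27409436/51497733 + 4449118) = 2471162*(229119518258930/51497733) = 566191446979773976660/51497733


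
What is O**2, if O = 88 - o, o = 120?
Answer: 1024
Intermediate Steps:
O = -32 (O = 88 - 1*120 = 88 - 120 = -32)
O**2 = (-32)**2 = 1024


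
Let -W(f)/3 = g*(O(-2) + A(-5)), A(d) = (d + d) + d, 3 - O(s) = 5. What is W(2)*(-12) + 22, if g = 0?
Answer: 22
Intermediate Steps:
O(s) = -2 (O(s) = 3 - 1*5 = 3 - 5 = -2)
A(d) = 3*d (A(d) = 2*d + d = 3*d)
W(f) = 0 (W(f) = -0*(-2 + 3*(-5)) = -0*(-2 - 15) = -0*(-17) = -3*0 = 0)
W(2)*(-12) + 22 = 0*(-12) + 22 = 0 + 22 = 22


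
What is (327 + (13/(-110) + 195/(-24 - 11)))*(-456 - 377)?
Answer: -29441671/110 ≈ -2.6765e+5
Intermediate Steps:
(327 + (13/(-110) + 195/(-24 - 11)))*(-456 - 377) = (327 + (13*(-1/110) + 195/(-35)))*(-833) = (327 + (-13/110 + 195*(-1/35)))*(-833) = (327 + (-13/110 - 39/7))*(-833) = (327 - 4381/770)*(-833) = (247409/770)*(-833) = -29441671/110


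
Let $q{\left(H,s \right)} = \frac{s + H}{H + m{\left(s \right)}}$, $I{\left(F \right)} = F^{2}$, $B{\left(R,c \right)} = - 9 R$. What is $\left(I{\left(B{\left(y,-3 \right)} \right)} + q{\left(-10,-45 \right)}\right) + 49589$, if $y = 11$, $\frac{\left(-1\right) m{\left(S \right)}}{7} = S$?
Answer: $\frac{3622779}{61} \approx 59390.0$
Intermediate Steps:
$m{\left(S \right)} = - 7 S$
$q{\left(H,s \right)} = \frac{H + s}{H - 7 s}$ ($q{\left(H,s \right)} = \frac{s + H}{H - 7 s} = \frac{H + s}{H - 7 s}$)
$\left(I{\left(B{\left(y,-3 \right)} \right)} + q{\left(-10,-45 \right)}\right) + 49589 = \left(\left(\left(-9\right) 11\right)^{2} + \frac{-10 - 45}{-10 - -315}\right) + 49589 = \left(\left(-99\right)^{2} + \frac{1}{-10 + 315} \left(-55\right)\right) + 49589 = \left(9801 + \frac{1}{305} \left(-55\right)\right) + 49589 = \left(9801 - \frac{11}{61}\right) + 49589 = \frac{597850}{61} + 49589 = \frac{3622779}{61}$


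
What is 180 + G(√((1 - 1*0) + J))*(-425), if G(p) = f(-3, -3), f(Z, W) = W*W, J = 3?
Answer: -3645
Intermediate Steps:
f(Z, W) = W²
G(p) = 9 (G(p) = (-3)² = 9)
180 + G(√((1 - 1*0) + J))*(-425) = 180 + 9*(-425) = 180 - 3825 = -3645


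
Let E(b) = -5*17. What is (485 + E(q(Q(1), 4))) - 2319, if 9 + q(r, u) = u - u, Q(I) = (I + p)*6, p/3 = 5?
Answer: -1919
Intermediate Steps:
p = 15 (p = 3*5 = 15)
Q(I) = 90 + 6*I (Q(I) = (I + 15)*6 = (15 + I)*6 = 90 + 6*I)
q(r, u) = -9 (q(r, u) = -9 + (u - u) = -9 + 0 = -9)
E(b) = -85
(485 + E(q(Q(1), 4))) - 2319 = (485 - 85) - 2319 = 400 - 2319 = -1919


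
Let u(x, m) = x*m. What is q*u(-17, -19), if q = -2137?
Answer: -690251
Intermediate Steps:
u(x, m) = m*x
q*u(-17, -19) = -(-40603)*(-17) = -2137*323 = -690251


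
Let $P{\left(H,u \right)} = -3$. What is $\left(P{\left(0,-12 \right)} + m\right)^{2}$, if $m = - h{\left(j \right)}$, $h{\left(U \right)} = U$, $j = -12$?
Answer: $81$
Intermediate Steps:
$m = 12$ ($m = \left(-1\right) \left(-12\right) = 12$)
$\left(P{\left(0,-12 \right)} + m\right)^{2} = \left(-3 + 12\right)^{2} = 9^{2} = 81$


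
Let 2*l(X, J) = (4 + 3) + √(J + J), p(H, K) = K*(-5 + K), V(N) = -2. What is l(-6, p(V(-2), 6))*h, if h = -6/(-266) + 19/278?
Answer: 3361/10564 + 3361*√3/36974 ≈ 0.47560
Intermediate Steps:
h = 3361/36974 (h = -6*(-1/266) + 19*(1/278) = 3/133 + 19/278 = 3361/36974 ≈ 0.090902)
l(X, J) = 7/2 + √2*√J/2 (l(X, J) = ((4 + 3) + √(J + J))/2 = (7 + √(2*J))/2 = (7 + √2*√J)/2 = 7/2 + √2*√J/2)
l(-6, p(V(-2), 6))*h = (7/2 + √2*√(6*(-5 + 6))/2)*(3361/36974) = (7/2 + √2*√(6*1)/2)*(3361/36974) = (7/2 + √2*√6/2)*(3361/36974) = (7/2 + √3)*(3361/36974) = 3361/10564 + 3361*√3/36974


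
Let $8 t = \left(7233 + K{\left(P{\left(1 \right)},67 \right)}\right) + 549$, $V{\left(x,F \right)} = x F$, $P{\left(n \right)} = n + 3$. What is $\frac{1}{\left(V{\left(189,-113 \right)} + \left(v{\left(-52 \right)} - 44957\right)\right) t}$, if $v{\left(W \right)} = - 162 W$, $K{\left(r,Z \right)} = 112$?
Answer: $- \frac{2}{114245915} \approx -1.7506 \cdot 10^{-8}$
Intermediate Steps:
$P{\left(n \right)} = 3 + n$
$V{\left(x,F \right)} = F x$
$t = \frac{3947}{4}$ ($t = \frac{\left(7233 + 112\right) + 549}{8} = \frac{7345 + 549}{8} = \frac{1}{8} \cdot 7894 = \frac{3947}{4} \approx 986.75$)
$\frac{1}{\left(V{\left(189,-113 \right)} + \left(v{\left(-52 \right)} - 44957\right)\right) t} = \frac{1}{\left(\left(-113\right) 189 - 36533\right) \frac{3947}{4}} = \frac{1}{-21357 + \left(8424 - 44957\right)} \frac{4}{3947} = \frac{1}{-21357 - 36533} \cdot \frac{4}{3947} = \frac{1}{-57890} \cdot \frac{4}{3947} = \left(- \frac{1}{57890}\right) \frac{4}{3947} = - \frac{2}{114245915}$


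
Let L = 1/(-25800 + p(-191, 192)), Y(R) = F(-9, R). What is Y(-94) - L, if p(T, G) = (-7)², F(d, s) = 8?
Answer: 206009/25751 ≈ 8.0000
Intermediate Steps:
Y(R) = 8
p(T, G) = 49
L = -1/25751 (L = 1/(-25800 + 49) = 1/(-25751) = -1/25751 ≈ -3.8833e-5)
Y(-94) - L = 8 - 1*(-1/25751) = 8 + 1/25751 = 206009/25751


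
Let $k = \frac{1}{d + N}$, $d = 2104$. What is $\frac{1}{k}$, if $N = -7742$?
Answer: $-5638$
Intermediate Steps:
$k = - \frac{1}{5638}$ ($k = \frac{1}{2104 - 7742} = \frac{1}{-5638} = - \frac{1}{5638} \approx -0.00017737$)
$\frac{1}{k} = \frac{1}{- \frac{1}{5638}} = -5638$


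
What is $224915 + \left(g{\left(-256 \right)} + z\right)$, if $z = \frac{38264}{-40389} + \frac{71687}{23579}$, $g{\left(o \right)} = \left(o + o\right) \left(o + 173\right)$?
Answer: $\frac{13403479334912}{50122749} \approx 2.6741 \cdot 10^{5}$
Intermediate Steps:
$g{\left(o \right)} = 2 o \left(173 + o\right)$
$z = \frac{104902073}{50122749}$ ($z = 38264 \left(- \frac{1}{40389}\right) + 71687 \cdot \frac{1}{23579} = - \frac{38264}{40389} + \frac{3773}{1241} = \frac{104902073}{50122749} \approx 2.0929$)
$224915 + \left(g{\left(-256 \right)} + z\right) = 224915 + \left(2 \left(-256\right) \left(173 - 256\right) + \frac{104902073}{50122749}\right) = 224915 + \left(2 \left(-256\right) \left(-83\right) + \frac{104902073}{50122749}\right) = 224915 + \left(42496 + \frac{104902073}{50122749}\right) = 224915 + \frac{2130121243577}{50122749} = \frac{13403479334912}{50122749}$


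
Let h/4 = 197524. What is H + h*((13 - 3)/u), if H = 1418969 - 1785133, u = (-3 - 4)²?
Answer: -10041076/49 ≈ -2.0492e+5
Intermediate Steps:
h = 790096 (h = 4*197524 = 790096)
u = 49 (u = (-7)² = 49)
H = -366164
H + h*((13 - 3)/u) = -366164 + 790096*((13 - 3)/49) = -366164 + 790096*(10*(1/49)) = -366164 + 790096*(10/49) = -366164 + 7900960/49 = -10041076/49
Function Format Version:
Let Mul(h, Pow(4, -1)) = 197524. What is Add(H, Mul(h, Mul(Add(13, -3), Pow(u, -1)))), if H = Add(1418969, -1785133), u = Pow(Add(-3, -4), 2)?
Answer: Rational(-10041076, 49) ≈ -2.0492e+5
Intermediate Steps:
h = 790096 (h = Mul(4, 197524) = 790096)
u = 49 (u = Pow(-7, 2) = 49)
H = -366164
Add(H, Mul(h, Mul(Add(13, -3), Pow(u, -1)))) = Add(-366164, Mul(790096, Mul(Add(13, -3), Pow(49, -1)))) = Add(-366164, Mul(790096, Mul(10, Rational(1, 49)))) = Add(-366164, Mul(790096, Rational(10, 49))) = Add(-366164, Rational(7900960, 49)) = Rational(-10041076, 49)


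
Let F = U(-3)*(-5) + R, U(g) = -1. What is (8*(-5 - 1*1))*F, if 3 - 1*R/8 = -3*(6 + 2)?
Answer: -10608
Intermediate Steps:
R = 216 (R = 24 - (-24)*(6 + 2) = 24 - (-24)*8 = 24 - 8*(-24) = 24 + 192 = 216)
F = 221 (F = -1*(-5) + 216 = 5 + 216 = 221)
(8*(-5 - 1*1))*F = (8*(-5 - 1*1))*221 = (8*(-5 - 1))*221 = (8*(-6))*221 = -48*221 = -10608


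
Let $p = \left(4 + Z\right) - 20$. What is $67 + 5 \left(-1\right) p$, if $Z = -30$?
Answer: $297$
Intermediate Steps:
$p = -46$ ($p = \left(4 - 30\right) - 20 = -26 - 20 = -46$)
$67 + 5 \left(-1\right) p = 67 + 5 \left(-1\right) \left(-46\right) = 67 - -230 = 67 + 230 = 297$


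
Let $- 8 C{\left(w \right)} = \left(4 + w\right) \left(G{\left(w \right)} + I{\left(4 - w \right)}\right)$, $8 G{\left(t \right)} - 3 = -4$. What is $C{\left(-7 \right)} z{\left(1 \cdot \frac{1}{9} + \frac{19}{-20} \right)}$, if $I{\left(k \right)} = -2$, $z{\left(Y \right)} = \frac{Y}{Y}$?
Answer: $- \frac{51}{64} \approx -0.79688$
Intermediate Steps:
$G{\left(t \right)} = - \frac{1}{8}$ ($G{\left(t \right)} = \frac{3}{8} + \frac{1}{8} \left(-4\right) = \frac{3}{8} - \frac{1}{2} = - \frac{1}{8}$)
$z{\left(Y \right)} = 1$
$C{\left(w \right)} = \frac{17}{16} + \frac{17 w}{64}$ ($C{\left(w \right)} = - \frac{\left(4 + w\right) \left(- \frac{1}{8} - 2\right)}{8} = - \frac{\left(4 + w\right) \left(- \frac{17}{8}\right)}{8} = - \frac{- \frac{17}{2} - \frac{17 w}{8}}{8} = \frac{17}{16} + \frac{17 w}{64}$)
$C{\left(-7 \right)} z{\left(1 \cdot \frac{1}{9} + \frac{19}{-20} \right)} = \left(\frac{17}{16} + \frac{17}{64} \left(-7\right)\right) 1 = \left(\frac{17}{16} - \frac{119}{64}\right) 1 = \left(- \frac{51}{64}\right) 1 = - \frac{51}{64}$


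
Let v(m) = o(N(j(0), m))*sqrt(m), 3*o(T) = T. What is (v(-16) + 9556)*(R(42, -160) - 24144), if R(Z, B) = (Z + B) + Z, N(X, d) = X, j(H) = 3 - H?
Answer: -231446320 - 96880*I ≈ -2.3145e+8 - 96880.0*I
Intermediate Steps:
R(Z, B) = B + 2*Z (R(Z, B) = (B + Z) + Z = B + 2*Z)
o(T) = T/3
v(m) = sqrt(m) (v(m) = ((3 - 1*0)/3)*sqrt(m) = ((3 + 0)/3)*sqrt(m) = ((1/3)*3)*sqrt(m) = 1*sqrt(m) = sqrt(m))
(v(-16) + 9556)*(R(42, -160) - 24144) = (sqrt(-16) + 9556)*((-160 + 2*42) - 24144) = (4*I + 9556)*((-160 + 84) - 24144) = (9556 + 4*I)*(-76 - 24144) = (9556 + 4*I)*(-24220) = -231446320 - 96880*I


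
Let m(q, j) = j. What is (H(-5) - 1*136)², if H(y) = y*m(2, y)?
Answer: 12321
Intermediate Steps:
H(y) = y² (H(y) = y*y = y²)
(H(-5) - 1*136)² = ((-5)² - 1*136)² = (25 - 136)² = (-111)² = 12321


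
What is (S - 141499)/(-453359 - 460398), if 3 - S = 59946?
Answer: 201442/913757 ≈ 0.22045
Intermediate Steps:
S = -59943 (S = 3 - 1*59946 = 3 - 59946 = -59943)
(S - 141499)/(-453359 - 460398) = (-59943 - 141499)/(-453359 - 460398) = -201442/(-913757) = -201442*(-1/913757) = 201442/913757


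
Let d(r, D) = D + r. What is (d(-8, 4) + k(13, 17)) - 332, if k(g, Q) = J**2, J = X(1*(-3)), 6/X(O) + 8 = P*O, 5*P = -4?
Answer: -65631/196 ≈ -334.85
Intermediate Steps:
P = -4/5 (P = (1/5)*(-4) = -4/5 ≈ -0.80000)
X(O) = 6/(-8 - 4*O/5)
J = -15/14 (J = 15/(2*(-10 - (-3))) = 15/(2*(-10 - 1*(-3))) = 15/(2*(-10 + 3)) = (15/2)/(-7) = (15/2)*(-1/7) = -15/14 ≈ -1.0714)
k(g, Q) = 225/196 (k(g, Q) = (-15/14)**2 = 225/196)
(d(-8, 4) + k(13, 17)) - 332 = ((4 - 8) + 225/196) - 332 = (-4 + 225/196) - 332 = -559/196 - 332 = -65631/196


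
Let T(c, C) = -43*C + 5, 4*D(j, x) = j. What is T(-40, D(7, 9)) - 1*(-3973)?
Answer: 15611/4 ≈ 3902.8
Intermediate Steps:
D(j, x) = j/4
T(c, C) = 5 - 43*C
T(-40, D(7, 9)) - 1*(-3973) = (5 - 43*7/4) - 1*(-3973) = (5 - 43*7/4) + 3973 = (5 - 301/4) + 3973 = -281/4 + 3973 = 15611/4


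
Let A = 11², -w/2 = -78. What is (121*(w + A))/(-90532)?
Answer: -33517/90532 ≈ -0.37022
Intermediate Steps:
w = 156 (w = -2*(-78) = 156)
A = 121
(121*(w + A))/(-90532) = (121*(156 + 121))/(-90532) = (121*277)*(-1/90532) = 33517*(-1/90532) = -33517/90532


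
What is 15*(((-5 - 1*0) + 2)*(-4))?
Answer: 180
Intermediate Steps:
15*(((-5 - 1*0) + 2)*(-4)) = 15*(((-5 + 0) + 2)*(-4)) = 15*((-5 + 2)*(-4)) = 15*(-3*(-4)) = 15*12 = 180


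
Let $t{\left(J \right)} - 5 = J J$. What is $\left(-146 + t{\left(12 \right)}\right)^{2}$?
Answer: $9$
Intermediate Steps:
$t{\left(J \right)} = 5 + J^{2}$ ($t{\left(J \right)} = 5 + J J = 5 + J^{2}$)
$\left(-146 + t{\left(12 \right)}\right)^{2} = \left(-146 + \left(5 + 12^{2}\right)\right)^{2} = \left(-146 + \left(5 + 144\right)\right)^{2} = \left(-146 + 149\right)^{2} = 3^{2} = 9$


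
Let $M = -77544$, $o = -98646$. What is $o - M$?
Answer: $-21102$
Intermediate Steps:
$o - M = -98646 - -77544 = -98646 + 77544 = -21102$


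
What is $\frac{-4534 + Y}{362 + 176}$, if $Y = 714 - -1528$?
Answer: $- \frac{1146}{269} \approx -4.2602$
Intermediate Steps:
$Y = 2242$ ($Y = 714 + 1528 = 2242$)
$\frac{-4534 + Y}{362 + 176} = \frac{-4534 + 2242}{362 + 176} = - \frac{2292}{538} = \left(-2292\right) \frac{1}{538} = - \frac{1146}{269}$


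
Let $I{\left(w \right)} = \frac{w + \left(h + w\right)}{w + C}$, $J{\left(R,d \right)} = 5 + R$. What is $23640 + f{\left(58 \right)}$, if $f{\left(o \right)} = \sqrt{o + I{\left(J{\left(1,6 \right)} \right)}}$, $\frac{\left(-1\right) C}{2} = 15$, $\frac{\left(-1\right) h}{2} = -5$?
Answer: $23640 + \frac{\sqrt{2055}}{6} \approx 23648.0$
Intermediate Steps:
$h = 10$ ($h = \left(-2\right) \left(-5\right) = 10$)
$C = -30$ ($C = \left(-2\right) 15 = -30$)
$I{\left(w \right)} = \frac{10 + 2 w}{-30 + w}$ ($I{\left(w \right)} = \frac{w + \left(10 + w\right)}{w - 30} = \frac{10 + 2 w}{-30 + w}$)
$f{\left(o \right)} = \sqrt{- \frac{11}{12} + o}$ ($f{\left(o \right)} = \sqrt{o + \frac{2 \left(5 + \left(5 + 1\right)\right)}{-30 + \left(5 + 1\right)}} = \sqrt{o + \frac{2 \left(5 + 6\right)}{-30 + 6}} = \sqrt{o + 2 \frac{1}{-24} \cdot 11} = \sqrt{o + 2 \left(- \frac{1}{24}\right) 11} = \sqrt{o - \frac{11}{12}} = \sqrt{- \frac{11}{12} + o}$)
$23640 + f{\left(58 \right)} = 23640 + \frac{\sqrt{-33 + 36 \cdot 58}}{6} = 23640 + \frac{\sqrt{-33 + 2088}}{6} = 23640 + \frac{\sqrt{2055}}{6}$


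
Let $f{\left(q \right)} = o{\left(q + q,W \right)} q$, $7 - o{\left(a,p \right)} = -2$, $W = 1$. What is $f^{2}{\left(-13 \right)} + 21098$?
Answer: $34787$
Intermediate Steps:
$o{\left(a,p \right)} = 9$ ($o{\left(a,p \right)} = 7 - -2 = 7 + 2 = 9$)
$f{\left(q \right)} = 9 q$
$f^{2}{\left(-13 \right)} + 21098 = \left(9 \left(-13\right)\right)^{2} + 21098 = \left(-117\right)^{2} + 21098 = 13689 + 21098 = 34787$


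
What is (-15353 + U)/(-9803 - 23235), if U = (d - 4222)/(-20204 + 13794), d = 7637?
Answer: 19683229/42354716 ≈ 0.46472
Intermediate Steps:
U = -683/1282 (U = (7637 - 4222)/(-20204 + 13794) = 3415/(-6410) = 3415*(-1/6410) = -683/1282 ≈ -0.53276)
(-15353 + U)/(-9803 - 23235) = (-15353 - 683/1282)/(-9803 - 23235) = -19683229/1282/(-33038) = -19683229/1282*(-1/33038) = 19683229/42354716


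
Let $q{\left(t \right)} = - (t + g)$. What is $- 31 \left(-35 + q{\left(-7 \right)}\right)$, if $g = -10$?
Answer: $558$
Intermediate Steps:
$q{\left(t \right)} = 10 - t$ ($q{\left(t \right)} = - (t - 10) = - (-10 + t) = 10 - t$)
$- 31 \left(-35 + q{\left(-7 \right)}\right) = - 31 \left(-35 + \left(10 - -7\right)\right) = - 31 \left(-35 + \left(10 + 7\right)\right) = - 31 \left(-35 + 17\right) = \left(-31\right) \left(-18\right) = 558$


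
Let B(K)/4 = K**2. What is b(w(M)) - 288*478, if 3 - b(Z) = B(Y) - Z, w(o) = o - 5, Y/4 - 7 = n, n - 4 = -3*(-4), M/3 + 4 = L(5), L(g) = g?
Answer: -171519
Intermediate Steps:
M = 3 (M = -12 + 3*5 = -12 + 15 = 3)
n = 16 (n = 4 - 3*(-4) = 4 + 12 = 16)
Y = 92 (Y = 28 + 4*16 = 28 + 64 = 92)
w(o) = -5 + o
B(K) = 4*K**2
b(Z) = -33853 + Z (b(Z) = 3 - (4*92**2 - Z) = 3 - (4*8464 - Z) = 3 - (33856 - Z) = 3 + (-33856 + Z) = -33853 + Z)
b(w(M)) - 288*478 = (-33853 + (-5 + 3)) - 288*478 = (-33853 - 2) - 137664 = -33855 - 137664 = -171519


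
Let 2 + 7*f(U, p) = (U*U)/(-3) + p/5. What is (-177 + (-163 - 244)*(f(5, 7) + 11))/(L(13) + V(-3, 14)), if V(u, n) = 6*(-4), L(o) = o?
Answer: 434132/1155 ≈ 375.87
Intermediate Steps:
f(U, p) = -2/7 - U²/21 + p/35 (f(U, p) = -2/7 + ((U*U)/(-3) + p/5)/7 = -2/7 + (U²*(-⅓) + p*(⅕))/7 = -2/7 + (-U²/3 + p/5)/7 = -2/7 + (-U²/21 + p/35) = -2/7 - U²/21 + p/35)
V(u, n) = -24
(-177 + (-163 - 244)*(f(5, 7) + 11))/(L(13) + V(-3, 14)) = (-177 + (-163 - 244)*((-2/7 - 1/21*5² + (1/35)*7) + 11))/(13 - 24) = (-177 - 407*((-2/7 - 1/21*25 + ⅕) + 11))/(-11) = (-177 - 407*((-2/7 - 25/21 + ⅕) + 11))*(-1/11) = (-177 - 407*(-134/105 + 11))*(-1/11) = (-177 - 407*1021/105)*(-1/11) = (-177 - 415547/105)*(-1/11) = -434132/105*(-1/11) = 434132/1155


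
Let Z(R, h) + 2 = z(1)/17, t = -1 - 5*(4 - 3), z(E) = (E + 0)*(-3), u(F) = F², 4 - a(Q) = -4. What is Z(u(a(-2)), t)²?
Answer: 1369/289 ≈ 4.7370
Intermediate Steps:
a(Q) = 8 (a(Q) = 4 - 1*(-4) = 4 + 4 = 8)
z(E) = -3*E (z(E) = E*(-3) = -3*E)
t = -6 (t = -1 - 5*1 = -1 - 5 = -6)
Z(R, h) = -37/17 (Z(R, h) = -2 - 3*1/17 = -2 - 3/17 = -37/17)
Z(u(a(-2)), t)² = (-37/17)² = 1369/289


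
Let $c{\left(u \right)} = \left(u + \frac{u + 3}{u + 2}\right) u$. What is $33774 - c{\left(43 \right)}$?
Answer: $\frac{1434647}{45} \approx 31881.0$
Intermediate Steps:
$c{\left(u \right)} = u \left(u + \frac{3 + u}{2 + u}\right)$ ($c{\left(u \right)} = \left(u + \frac{3 + u}{2 + u}\right) u = u \left(u + \frac{3 + u}{2 + u}\right)$)
$33774 - c{\left(43 \right)} = 33774 - \frac{43 \left(3 + 43^{2} + 3 \cdot 43\right)}{2 + 43} = 33774 - \frac{43 \left(3 + 1849 + 129\right)}{45} = 33774 - 43 \cdot \frac{1}{45} \cdot 1981 = 33774 - \frac{85183}{45} = \frac{1434647}{45}$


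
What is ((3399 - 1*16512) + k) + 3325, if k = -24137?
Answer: -33925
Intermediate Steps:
((3399 - 1*16512) + k) + 3325 = ((3399 - 1*16512) - 24137) + 3325 = ((3399 - 16512) - 24137) + 3325 = (-13113 - 24137) + 3325 = -37250 + 3325 = -33925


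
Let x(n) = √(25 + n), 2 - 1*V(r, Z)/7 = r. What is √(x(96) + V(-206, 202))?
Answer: 3*√163 ≈ 38.301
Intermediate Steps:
V(r, Z) = 14 - 7*r
√(x(96) + V(-206, 202)) = √(√(25 + 96) + (14 - 7*(-206))) = √(√121 + (14 + 1442)) = √(11 + 1456) = √1467 = 3*√163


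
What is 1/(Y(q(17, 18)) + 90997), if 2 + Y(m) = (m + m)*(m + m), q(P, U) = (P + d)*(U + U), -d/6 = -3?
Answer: 1/6441395 ≈ 1.5525e-7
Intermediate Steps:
d = 18 (d = -6*(-3) = 18)
q(P, U) = 2*U*(18 + P) (q(P, U) = (P + 18)*(U + U) = (18 + P)*(2*U) = 2*U*(18 + P))
Y(m) = -2 + 4*m² (Y(m) = -2 + (m + m)*(m + m) = -2 + (2*m)*(2*m) = -2 + 4*m²)
1/(Y(q(17, 18)) + 90997) = 1/((-2 + 4*(2*18*(18 + 17))²) + 90997) = 1/((-2 + 4*(2*18*35)²) + 90997) = 1/((-2 + 4*1260²) + 90997) = 1/((-2 + 4*1587600) + 90997) = 1/((-2 + 6350400) + 90997) = 1/(6350398 + 90997) = 1/6441395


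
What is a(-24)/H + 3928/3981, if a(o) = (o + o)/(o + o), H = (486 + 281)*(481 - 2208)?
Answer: 5203060171/5273268429 ≈ 0.98669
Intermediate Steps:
H = -1324609 (H = 767*(-1727) = -1324609)
a(o) = 1 (a(o) = (2*o)/((2*o)) = (2*o)*(1/(2*o)) = 1)
a(-24)/H + 3928/3981 = 1/(-1324609) + 3928/3981 = 1*(-1/1324609) + 3928*(1/3981) = -1/1324609 + 3928/3981 = 5203060171/5273268429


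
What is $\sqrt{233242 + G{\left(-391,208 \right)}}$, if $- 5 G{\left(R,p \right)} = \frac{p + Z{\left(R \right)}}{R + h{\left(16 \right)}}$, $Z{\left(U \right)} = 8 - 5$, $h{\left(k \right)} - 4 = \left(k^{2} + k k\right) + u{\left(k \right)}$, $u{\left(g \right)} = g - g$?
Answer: $\frac{\sqrt{145776039}}{25} \approx 482.95$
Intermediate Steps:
$u{\left(g \right)} = 0$
$h{\left(k \right)} = 4 + 2 k^{2}$ ($h{\left(k \right)} = 4 + \left(\left(k^{2} + k k\right) + 0\right) = 4 + \left(\left(k^{2} + k^{2}\right) + 0\right) = 4 + \left(2 k^{2} + 0\right) = 4 + 2 k^{2}$)
$Z{\left(U \right)} = 3$
$G{\left(R,p \right)} = - \frac{3 + p}{5 \left(516 + R\right)}$ ($G{\left(R,p \right)} = - \frac{\left(p + 3\right) \frac{1}{R + \left(4 + 2 \cdot 16^{2}\right)}}{5} = - \frac{\left(3 + p\right) \frac{1}{R + \left(4 + 2 \cdot 256\right)}}{5} = - \frac{\left(3 + p\right) \frac{1}{R + \left(4 + 512\right)}}{5} = - \frac{\left(3 + p\right) \frac{1}{R + 516}}{5} = - \frac{\left(3 + p\right) \frac{1}{516 + R}}{5} = - \frac{\frac{1}{516 + R} \left(3 + p\right)}{5} = - \frac{3 + p}{5 \left(516 + R\right)}$)
$\sqrt{233242 + G{\left(-391,208 \right)}} = \sqrt{233242 + \frac{-3 - 208}{5 \left(516 - 391\right)}} = \sqrt{233242 + \frac{-3 - 208}{5 \cdot 125}} = \sqrt{233242 + \frac{1}{5} \cdot \frac{1}{125} \left(-211\right)} = \sqrt{233242 - \frac{211}{625}} = \sqrt{\frac{145776039}{625}} = \frac{\sqrt{145776039}}{25}$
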